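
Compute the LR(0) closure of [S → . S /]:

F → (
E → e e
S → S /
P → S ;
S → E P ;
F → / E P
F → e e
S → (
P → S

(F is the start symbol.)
{ [E → . e e], [S → . (], [S → . E P ;], [S → . S /] }

To compute CLOSURE, for each item [A → α.Bβ] where B is a non-terminal, add [B → .γ] for all productions B → γ; repeat for the newly added items until nothing changes.

Start with: [S → . S /]
  [S → . S /] has the dot before S: add [S → . E P ;], [S → . (]
  [S → . E P ;] has the dot before E: add [E → . e e]
No further items can be added.

CLOSURE = { [E → . e e], [S → . (], [S → . E P ;], [S → . S /] }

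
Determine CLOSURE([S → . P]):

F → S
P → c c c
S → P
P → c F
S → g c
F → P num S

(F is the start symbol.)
{ [P → . c F], [P → . c c c], [S → . P] }

Start with: [S → . P]
  [S → . P] has the dot before P: add [P → . c c c], [P → . c F]
No further items can be added.

CLOSURE = { [P → . c F], [P → . c c c], [S → . P] }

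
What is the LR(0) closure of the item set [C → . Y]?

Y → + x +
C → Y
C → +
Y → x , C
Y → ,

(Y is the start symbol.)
{ [C → . Y], [Y → . + x +], [Y → . ,], [Y → . x , C] }

To compute CLOSURE, for each item [A → α.Bβ] where B is a non-terminal, add [B → .γ] for all productions B → γ; repeat for the newly added items until nothing changes.

Start with: [C → . Y]
  [C → . Y] has the dot before Y: add [Y → . + x +], [Y → . x , C], [Y → . ,]
No further items can be added.

CLOSURE = { [C → . Y], [Y → . + x +], [Y → . ,], [Y → . x , C] }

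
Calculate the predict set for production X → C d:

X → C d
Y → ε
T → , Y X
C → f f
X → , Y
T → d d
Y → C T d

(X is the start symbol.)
PREDICT(X → C d) = (FIRST(RHS) \ {ε}) ∪ (FOLLOW(X) if ε ∈ FIRST(RHS), i.e. RHS ⇒* ε)
FIRST(C) = { 'f' }
FIRST(C d) = { 'f' }
ε ∉ FIRST(C d), so FOLLOW(X) is not added.
PREDICT(X → C d) = { 'f' }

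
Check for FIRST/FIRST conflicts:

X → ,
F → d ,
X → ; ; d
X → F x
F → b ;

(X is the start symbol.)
A FIRST/FIRST conflict occurs when two productions N → α and N → β for the same non-terminal have FIRST(α) ∩ FIRST(β) ≠ ∅ (with ε ∈ FIRST of a nullable right-hand side, so two nullable alternatives also conflict).

FIRST sets of the non-terminals at (or reachable through a nullable prefix from) the front of some alternative:
  FIRST(F) = { 'b', 'd' }

Productions for X:
  X → ,: FIRST = { ',' }
  X → ; ; d: FIRST = { ';' }
  X → F x: FIRST = { 'b', 'd' }
Productions for F:
  F → d ,: FIRST = { 'd' }
  F → b ;: FIRST = { 'b' }

All alternatives of each non-terminal have pairwise disjoint FIRST sets.

Answer: No FIRST/FIRST conflicts.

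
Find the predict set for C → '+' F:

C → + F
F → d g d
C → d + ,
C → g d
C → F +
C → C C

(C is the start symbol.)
{ '+' }

PREDICT(C → '+' F) = (FIRST(RHS) \ {ε}) ∪ (FOLLOW(C) if ε ∈ FIRST(RHS), i.e. RHS ⇒* ε)
FIRST('+' F) = { '+' }
ε ∉ FIRST('+' F), so FOLLOW(C) is not added.
PREDICT(C → '+' F) = { '+' }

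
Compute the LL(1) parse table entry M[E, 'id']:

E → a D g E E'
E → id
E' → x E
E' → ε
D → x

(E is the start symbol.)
E → id

To find M[E, 'id'], we find productions for E where 'id' is in the predict set (PREDICT(N → α) = (FIRST(α) \ {ε}) ∪ (FOLLOW(N) if α ⇒* ε)).

E → a D g E E': PREDICT = { 'a' }
E → id: PREDICT = { 'id' }
  'id' is in predict set, so this production goes in M[E, 'id']

M[E, 'id'] = E → id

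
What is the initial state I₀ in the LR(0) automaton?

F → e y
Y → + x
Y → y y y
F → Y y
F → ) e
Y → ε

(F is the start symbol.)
{ [F → . ) e], [F → . Y y], [F → . e y], [F' → . F], [Y → . + x], [Y → . y y y], [Y → .] }

First, augment the grammar with F' → F
I₀ = CLOSURE({ [F' → . F] }):
  [F' → . F] has the dot before F: add [F → . e y], [F → . Y y], [F → . ) e]
  [F → . Y y] has the dot before Y: add [Y → . + x], [Y → . y y y], [Y → .]
No further items can be added.

I₀ = { [F → . ) e], [F → . Y y], [F → . e y], [F' → . F], [Y → . + x], [Y → . y y y], [Y → .] }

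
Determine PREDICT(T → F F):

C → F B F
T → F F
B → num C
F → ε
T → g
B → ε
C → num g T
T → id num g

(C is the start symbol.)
{ $ }

PREDICT(T → F F) = (FIRST(RHS) \ {ε}) ∪ (FOLLOW(T) if ε ∈ FIRST(RHS), i.e. RHS ⇒* ε)
FIRST(F) = { ε }
FIRST(F F) = { ε }
ε ∈ FIRST(F F) (the right-hand side is nullable), so add FOLLOW(T) = { $ }
PREDICT(T → F F) = { $ }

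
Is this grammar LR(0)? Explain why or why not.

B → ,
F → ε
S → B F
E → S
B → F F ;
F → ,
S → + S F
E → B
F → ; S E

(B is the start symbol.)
A grammar is LR(0) if no state in the canonical LR(0) collection has:
  - both a shift item (dot before a terminal) and a complete item (shift-reduce conflict), or
  - two or more complete items (reduce-reduce conflict; the accept item [B' → B .] counts as a complete item here).

Augment with B' → B and build the canonical LR(0) collection (I0 = CLOSURE({[B' → . B]}), then GOTO on every symbol after a dot until no new states appear). It has 17 states:
  I0: { [B → . ,], [B → . F F ;], [B' → . B], [F → . ,], [F → . ; S E], [F → .] }  — shift, reduce
  I1: { [B → , .], [F → , .] }  — 2 reduces
  I2: { [B → . ,], [B → . F F ;], [F → . ,], [F → . ; S E], [F → .], [F → ; . S E], [S → . + S F], [S → . B F] }  — shift, reduce
  I3: { [B' → B .] }  — accept
  I4: { [B → F . F ;], [F → . ,], [F → . ; S E], [F → .] }  — shift, reduce
  I5: { [F → , .] }  — reduce
  I6: { [B → F F . ;] }  — shift
  I7: { [B → F F ; .] }  — reduce
  I8: { [B → . ,], [B → . F F ;], [F → . ,], [F → . ; S E], [F → .], [S → + . S F], [S → . + S F], [S → . B F] }  — shift, reduce
  I9: { [F → . ,], [F → . ; S E], [F → .], [S → B . F] }  — shift, reduce
  I10: { [B → . ,], [B → . F F ;], [E → . B], [E → . S], [F → . ,], [F → . ; S E], [F → .], [F → ; S . E], [S → . + S F], [S → . B F] }  — shift, reduce
  I11: { [E → B .], [F → . ,], [F → . ; S E], [F → .], [S → B . F] }  — shift, 2 reduces
  I12: { [F → ; S E .] }  — reduce
  I13: { [E → S .] }  — reduce
  I14: { [S → B F .] }  — reduce
  I15: { [F → . ,], [F → . ; S E], [F → .], [S → + S . F] }  — shift, reduce
  I16: { [S → + S F .] }  — reduce

Conflict in state I0:
  Shift-reduce conflict between [F → .] and [B → . ,]
So the grammar is NOT LR(0).

Answer: No. Shift-reduce conflict between [F → .] and [B → . ,]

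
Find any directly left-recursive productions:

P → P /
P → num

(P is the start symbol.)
Direct left recursion occurs when N → N α for some non-terminal N (the right-hand side begins with the left-hand side itself).

P → P /: LEFT RECURSIVE (starts with P)
P → num: starts with num

The grammar has direct left recursion on: P.

Answer: Yes, P is left-recursive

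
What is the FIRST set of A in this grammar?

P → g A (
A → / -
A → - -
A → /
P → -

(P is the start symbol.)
{ '-', '/' }

From A → / -:
  - '/' is a terminal: add '/' and stop
From A → - -:
  - '-' is a terminal: add '-' and stop
From A → /:
  - '/' is a terminal: add '/' and stop

Collecting: FIRST(A) = { '-', '/' }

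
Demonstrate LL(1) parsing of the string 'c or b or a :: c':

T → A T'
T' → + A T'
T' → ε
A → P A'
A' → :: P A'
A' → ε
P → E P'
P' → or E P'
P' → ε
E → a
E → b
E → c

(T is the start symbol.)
Stack is shown with the top on the left.

Stack            Input               Action
-------------------------------------------
T $              c or b or a :: c $  output T → A T'
A T' $           c or b or a :: c $  output A → P A'
P A' T' $        c or b or a :: c $  output P → E P'
E P' A' T' $     c or b or a :: c $  output E → c
c P' A' T' $     c or b or a :: c $  match 'c'
P' A' T' $       or b or a :: c $    output P' → or E P'
or E P' A' T' $  or b or a :: c $    match 'or'
E P' A' T' $     b or a :: c $       output E → b
b P' A' T' $     b or a :: c $       match 'b'
P' A' T' $       or a :: c $         output P' → or E P'
or E P' A' T' $  or a :: c $         match 'or'
E P' A' T' $     a :: c $            output E → a
a P' A' T' $     a :: c $            match 'a'
P' A' T' $       :: c $              output P' → ε
A' T' $          :: c $              output A' → :: P A'
:: P A' T' $     :: c $              match '::'
P A' T' $        c $                 output P → E P'
E P' A' T' $     c $                 output E → c
c P' A' T' $     c $                 match 'c'
P' A' T' $       $                   output P' → ε
A' T' $          $                   output A' → ε
T' $             $                   output T' → ε
$                $                   accept

The string is accepted.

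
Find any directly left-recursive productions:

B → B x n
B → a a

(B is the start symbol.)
B → B x n: LEFT RECURSIVE (starts with B)
B → a a: starts with a

The grammar has direct left recursion on: B.

Answer: Yes, B is left-recursive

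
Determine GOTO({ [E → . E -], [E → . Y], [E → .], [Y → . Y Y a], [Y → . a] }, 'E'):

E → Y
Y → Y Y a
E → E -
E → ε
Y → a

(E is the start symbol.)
{ [E → E . -] }

GOTO(I, 'E') = CLOSURE({ [A → αX.β] : [A → α.Xβ] ∈ I, X = 'E' })

Items with dot before 'E', with the dot advanced:
  [E → . E -] → [E → E . -]
Closure adds nothing (no advanced item has the dot before a non-terminal).

GOTO = { [E → E . -] }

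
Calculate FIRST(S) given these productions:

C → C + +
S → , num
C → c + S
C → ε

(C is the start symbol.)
To compute FIRST(S), examine every production with S on the left-hand side, reading each right-hand side left to right until a non-nullable symbol is reached.

From S → , num:
  - ',' is a terminal: add ',' and stop

Collecting: FIRST(S) = { ',' }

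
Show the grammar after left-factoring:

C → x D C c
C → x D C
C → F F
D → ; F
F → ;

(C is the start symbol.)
Left-factoring transforms A → αβ₁ | αβ₂ into A → αA' and A' → β₁ | β₂
(α is the longest common prefix among the alternatives). Repeat until
no nonterminal has two alternatives with a common prefix.

Round 1: C has alternatives sharing prefix 'x D C'. Introduce C': C → x D C C'
  Add: C' → c
  Add: C' → ε

No remaining common prefixes — done.

Resulting grammar:
C → x D C C'
C' → c
C' → ε
C → F F
D → ; F
F → ;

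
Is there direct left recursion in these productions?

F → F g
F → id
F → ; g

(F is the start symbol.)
Yes, F is left-recursive

Direct left recursion occurs when N → N α for some non-terminal N (the right-hand side begins with the left-hand side itself).

F → F g: LEFT RECURSIVE (starts with F)
F → id: starts with id
F → ; g: starts with ';'

The grammar has direct left recursion on: F.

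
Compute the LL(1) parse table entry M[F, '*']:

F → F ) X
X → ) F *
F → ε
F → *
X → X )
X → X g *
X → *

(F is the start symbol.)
To find M[F, '*'], we find productions for F where '*' is in the predict set (PREDICT(N → α) = (FIRST(α) \ {ε}) ∪ (FOLLOW(N) if α ⇒* ε)).

Relevant sets:
  FIRST(F) = { ')', '*', ε }
  FOLLOW(F) = { $, ')', '*' }

F → F ) X: PREDICT = { ')', '*' }
  '*' is in predict set, so this production goes in M[F, '*']
F → ε: PREDICT = { $, ')', '*' }
  '*' is in predict set, so this production goes in M[F, '*']
F → *: PREDICT = { '*' }
  '*' is in predict set, so this production goes in M[F, '*']

M[F, '*'] = F → F ) X, F → ε, F → *  (a multiply-defined cell — the grammar is not LL(1))

Answer: F → F ) X, F → ε, F → *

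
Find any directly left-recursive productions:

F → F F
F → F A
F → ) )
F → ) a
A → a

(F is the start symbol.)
Direct left recursion occurs when N → N α for some non-terminal N (the right-hand side begins with the left-hand side itself).

F → F F: LEFT RECURSIVE (starts with F)
F → F A: LEFT RECURSIVE (starts with F)
F → ) ): starts with ')'
F → ) a: starts with ')'
A → a: starts with a

The grammar has direct left recursion on: F.

Answer: Yes, F is left-recursive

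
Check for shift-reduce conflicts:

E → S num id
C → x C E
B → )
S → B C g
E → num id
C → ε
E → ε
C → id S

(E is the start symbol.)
Augment with E' → E and build the canonical LR(0) collection (I0 = CLOSURE({[E' → . E]}), then GOTO on every symbol after a dot until no new states appear). It has 16 states:
  I0: { [B → . )], [E → . S num id], [E → . num id], [E → .], [E' → . E], [S → . B C g] }  — shift, reduce
  I1: { [B → ) .] }  — reduce
  I2: { [C → . id S], [C → . x C E], [C → .], [S → B . C g] }  — shift, reduce
  I3: { [E' → E .] }  — accept
  I4: { [E → S . num id] }  — shift
  I5: { [E → num . id] }  — shift
  I6: { [E → num id .] }  — reduce
  I7: { [E → S num . id] }  — shift
  I8: { [E → S num id .] }  — reduce
  I9: { [S → B C . g] }  — shift
  I10: { [B → . )], [C → id . S], [S → . B C g] }  — shift
  I11: { [C → . id S], [C → . x C E], [C → .], [C → x . C E] }  — shift, reduce
  I12: { [B → . )], [C → x C . E], [E → . S num id], [E → . num id], [E → .], [S → . B C g] }  — shift, reduce
  I13: { [C → x C E .] }  — reduce
  I14: { [C → id S .] }  — reduce
  I15: { [S → B C g .] }  — reduce

I0 contains reduce item [E → .] and shift items [B → . )], [E → . num id] — shift-reduce conflict.
I2 contains reduce item [C → .] and shift items [C → . id S], [C → . x C E] — shift-reduce conflict.
I11 contains reduce item [C → .] and shift items [C → . id S], [C → . x C E] — shift-reduce conflict.
I12 contains reduce item [E → .] and shift items [B → . )], [E → . num id] — shift-reduce conflict.

Answer: Yes — I0: [E → .] vs [B → . )]; I2: [C → .] vs [C → . id S]; I11: [C → .] vs [C → . id S]; I12: [E → .] vs [B → . )]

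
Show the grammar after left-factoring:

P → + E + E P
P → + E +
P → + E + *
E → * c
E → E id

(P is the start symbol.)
P → + E + P'
P' → E P
P' → ε
P' → *
E → * c
E → E id

Left-factoring transforms A → αβ₁ | αβ₂ into A → αA' and A' → β₁ | β₂
(α is the longest common prefix among the alternatives). Repeat until
no nonterminal has two alternatives with a common prefix.

Round 1: P has alternatives sharing prefix '+ E +'. Introduce P': P → + E + P'
  Add: P' → E P
  Add: P' → ε
  Add: P' → *

No remaining common prefixes — done.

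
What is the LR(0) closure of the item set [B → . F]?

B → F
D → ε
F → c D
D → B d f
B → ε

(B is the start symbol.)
To compute CLOSURE, for each item [A → α.Bβ] where B is a non-terminal, add [B → .γ] for all productions B → γ; repeat for the newly added items until nothing changes.

Start with: [B → . F]
  [B → . F] has the dot before F: add [F → . c D]
No further items can be added.

CLOSURE = { [B → . F], [F → . c D] }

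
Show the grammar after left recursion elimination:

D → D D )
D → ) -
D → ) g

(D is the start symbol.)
D → ) - D'
D → ) g D'
D' → D ) D'
D' → ε

D is directly left-recursive. The standard transformation for
  A → A α₁ | ... | A α_m | β₁ | ... | β_n
is
  A  → β₁ A' | ... | β_n A'
  A' → α₁ A' | ... | α_m A' | ε

D → ) - becomes D → ) - D'
D → ) g becomes D → ) g D'
D → D D ) becomes D' → D ) D'
Add D' → ε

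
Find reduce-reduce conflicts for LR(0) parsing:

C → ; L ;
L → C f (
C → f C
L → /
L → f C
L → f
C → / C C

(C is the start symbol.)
A reduce-reduce conflict occurs when an LR(0) state has two complete items [A → α .] and [B → β .] — both call for a reduction, and with no lookahead the parser cannot choose between them.

Augment with C' → C and build the canonical LR(0) collection (I0 = CLOSURE({[C' → . C]}), then GOTO on every symbol after a dot until no new states appear). It has 16 states:
  I0: { [C → . / C C], [C → . ; L ;], [C → . f C], [C' → . C] }  — shift
  I1: { [C → . / C C], [C → . ; L ;], [C → . f C], [C → / . C C] }  — shift
  I2: { [C → . / C C], [C → . ; L ;], [C → . f C], [C → ; . L ;], [L → . /], [L → . C f (], [L → . f C], [L → . f] }  — shift
  I3: { [C' → C .] }  — accept
  I4: { [C → . / C C], [C → . ; L ;], [C → . f C], [C → f . C] }  — shift
  I5: { [C → f C .] }  — reduce
  I6: { [C → . / C C], [C → . ; L ;], [C → . f C], [C → / . C C], [L → / .] }  — shift, reduce
  I7: { [L → C . f (] }  — shift
  I8: { [C → ; L . ;] }  — shift
  I9: { [C → . / C C], [C → . ; L ;], [C → . f C], [C → f . C], [L → f . C], [L → f .] }  — shift, reduce
  I10: { [C → f C .], [L → f C .] }  — 2 reduces
  I11: { [C → ; L ; .] }  — reduce
  I12: { [L → C f . (] }  — shift
  I13: { [L → C f ( .] }  — reduce
  I14: { [C → . / C C], [C → . ; L ;], [C → . f C], [C → / C . C] }  — shift
  I15: { [C → / C C .] }  — reduce

I10 contains complete items [C → f C .], [L → f C .] — reduce-reduce conflict.

Answer: Yes — I10: [C → f C .] vs [L → f C .]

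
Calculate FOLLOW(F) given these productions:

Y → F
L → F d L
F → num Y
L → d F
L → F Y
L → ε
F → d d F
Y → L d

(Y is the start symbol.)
{ $, 'd', 'num' }

To compute FOLLOW(F), find every occurrence of F on a right-hand side N → α F β: add FIRST(β) \ {ε}, and if β is empty or nullable also add FOLLOW(N). Iterate to a fixed point.

In Y → F: F is at the end, add FOLLOW(Y)
In L → F d L: F is followed by d L, add FIRST(d L) \ {ε} = { 'd' }
In L → d F: F is at the end, add FOLLOW(L)
In L → F Y: F is followed by Y, add FIRST(Y) \ {ε} = { 'd', 'num' }
In F → d d F: F is at the end; this adds FOLLOW(F) to itself — nothing new

The FOLLOW sets referred to above (computed the same way, to a fixed point):
  FOLLOW(Y) = { $, 'd', 'num' }
  FOLLOW(L) = { 'd' }

Taking the union: FOLLOW(F) = { $, 'd', 'num' }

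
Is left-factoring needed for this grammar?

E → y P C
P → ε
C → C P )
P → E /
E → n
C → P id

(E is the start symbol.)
No, left-factoring is not needed

Left-factoring is needed when two productions for the same non-terminal
share a common prefix on the right-hand side.

Productions for E:
  E → y P C
  E → n
Productions for P:
  P → ε
  P → E /
Productions for C:
  C → C P )
  C → P id

No common prefixes found.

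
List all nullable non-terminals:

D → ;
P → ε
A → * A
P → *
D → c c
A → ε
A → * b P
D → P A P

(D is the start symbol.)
{ 'A', 'D', 'P' }

ε-productions: P → ε, A → ε
So P, A are immediately nullable.
D → P A P: every symbol on the right is nullable, so D is nullable too.
Every non-terminal is now nullable.
Nullable = { 'A', 'D', 'P' }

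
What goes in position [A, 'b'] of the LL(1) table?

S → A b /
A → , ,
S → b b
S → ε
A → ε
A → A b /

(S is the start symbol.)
A → ε, A → A b /

To find M[A, 'b'], we find productions for A where 'b' is in the predict set (PREDICT(N → α) = (FIRST(α) \ {ε}) ∪ (FOLLOW(N) if α ⇒* ε)).

Relevant sets:
  FIRST(A) = { ',', 'b', ε }
  FOLLOW(A) = { 'b' }

A → , ,: PREDICT = { ',' }
A → ε: PREDICT = { 'b' }
  'b' is in predict set, so this production goes in M[A, 'b']
A → A b /: PREDICT = { ',', 'b' }
  'b' is in predict set, so this production goes in M[A, 'b']

M[A, 'b'] = A → ε, A → A b /  (a multiply-defined cell — the grammar is not LL(1))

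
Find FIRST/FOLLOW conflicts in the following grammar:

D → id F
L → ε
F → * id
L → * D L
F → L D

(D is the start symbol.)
No FIRST/FOLLOW conflicts.

A FIRST/FOLLOW conflict occurs when a non-terminal N has a nullable alternative N → β (β ⇒* ε) and another alternative N → α with FIRST(α) ∩ FOLLOW(N) ≠ ∅: on such a lookahead the parser cannot decide between expanding α and letting N vanish via β.

Nullable non-terminals: L.

L: nullable alternative(s) L → ε; FOLLOW(L) = { 'id' }
  L → ε: FIRST \ {ε} = { } — this is the only nullable alternative, skip
  L → * D L: FIRST \ {ε} = { '*' } — disjoint from FOLLOW(L)

D, F have no nullable alternative, so no FIRST/FOLLOW check is needed there.

No FIRST/FOLLOW conflicts found.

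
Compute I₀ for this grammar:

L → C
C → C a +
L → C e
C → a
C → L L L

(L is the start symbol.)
First, augment the grammar with L' → L
I₀ = CLOSURE({ [L' → . L] }):
  [L' → . L] has the dot before L: add [L → . C], [L → . C e]
  [L → . C] has the dot before C: add [C → . C a +], [C → . a], [C → . L L L]
No further items can be added.

I₀ = { [C → . C a +], [C → . L L L], [C → . a], [L → . C e], [L → . C], [L' → . L] }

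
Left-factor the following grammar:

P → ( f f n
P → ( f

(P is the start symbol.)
Left-factoring transforms A → αβ₁ | αβ₂ into A → αA' and A' → β₁ | β₂
(α is the longest common prefix among the alternatives). Repeat until
no nonterminal has two alternatives with a common prefix.

Round 1: P has alternatives sharing prefix '( f'. Introduce P': P → ( f P'
  Add: P' → f n
  Add: P' → ε

No remaining common prefixes — done.

Resulting grammar:
P → ( f P'
P' → f n
P' → ε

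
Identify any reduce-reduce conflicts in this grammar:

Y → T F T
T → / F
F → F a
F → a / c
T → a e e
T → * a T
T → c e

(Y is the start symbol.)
A reduce-reduce conflict occurs when an LR(0) state has two complete items [A → α .] and [B → β .] — both call for a reduction, and with no lookahead the parser cannot choose between them.

Augment with Y' → Y and build the canonical LR(0) collection (I0 = CLOSURE({[Y' → . Y]}), then GOTO on every symbol after a dot until no new states appear). It has 20 states:
  I0: { [T → . * a T], [T → . / F], [T → . a e e], [T → . c e], [Y → . T F T], [Y' → . Y] }  — shift
  I1: { [T → * . a T] }  — shift
  I2: { [F → . F a], [F → . a / c], [T → / . F] }  — shift
  I3: { [F → . F a], [F → . a / c], [Y → T . F T] }  — shift
  I4: { [Y' → Y .] }  — accept
  I5: { [T → a . e e] }  — shift
  I6: { [T → c . e] }  — shift
  I7: { [T → c e .] }  — reduce
  I8: { [T → a e . e] }  — shift
  I9: { [T → a e e .] }  — reduce
  I10: { [F → F . a], [T → . * a T], [T → . / F], [T → . a e e], [T → . c e], [Y → T F . T] }  — shift
  I11: { [F → a . / c] }  — shift
  I12: { [F → a / . c] }  — shift
  I13: { [F → a / c .] }  — reduce
  I14: { [Y → T F T .] }  — reduce
  I15: { [F → F a .], [T → a . e e] }  — shift, reduce
  I16: { [F → F . a], [T → / F .] }  — shift, reduce
  I17: { [F → F a .] }  — reduce
  I18: { [T → * a . T], [T → . * a T], [T → . / F], [T → . a e e], [T → . c e] }  — shift
  I19: { [T → * a T .] }  — reduce

No state contains more than one complete item.

Answer: No reduce-reduce conflicts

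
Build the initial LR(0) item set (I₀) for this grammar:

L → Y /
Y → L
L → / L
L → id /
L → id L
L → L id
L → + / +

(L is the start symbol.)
{ [L → . + / +], [L → . / L], [L → . L id], [L → . Y /], [L → . id /], [L → . id L], [L' → . L], [Y → . L] }

First, augment the grammar with L' → L
I₀ = CLOSURE({ [L' → . L] }):
  [L' → . L] has the dot before L: add [L → . Y /], [L → . / L], [L → . id /], [L → . id L], [L → . L id], [L → . + / +]
  [L → . Y /] has the dot before Y: add [Y → . L]
No further items can be added.

I₀ = { [L → . + / +], [L → . / L], [L → . L id], [L → . Y /], [L → . id /], [L → . id L], [L' → . L], [Y → . L] }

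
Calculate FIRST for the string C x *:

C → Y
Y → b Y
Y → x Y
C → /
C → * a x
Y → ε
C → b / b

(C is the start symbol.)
{ '*', '/', 'b', 'x' }

FIRST sets of the non-terminals involved (from the grammar, by fixed-point iteration):
  FIRST(C) = { '*', '/', 'b', 'x', ε }

To compute FIRST(C x *), process the symbols left to right:
Symbol C is a non-terminal. Add FIRST(C) \ {ε} = { '*', '/', 'b', 'x' }
C is nullable (ε ∈ FIRST(C)), continue to the next symbol.
Symbol x is a terminal. Add 'x' and stop.
FIRST(C x *) = { '*', '/', 'b', 'x' }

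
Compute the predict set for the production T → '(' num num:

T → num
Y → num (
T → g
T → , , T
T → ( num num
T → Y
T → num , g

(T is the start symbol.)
{ '(' }

PREDICT(T → '(' num num) = (FIRST(RHS) \ {ε}) ∪ (FOLLOW(T) if ε ∈ FIRST(RHS), i.e. RHS ⇒* ε)
FIRST('(' num num) = { '(' }
ε ∉ FIRST('(' num num), so FOLLOW(T) is not added.
PREDICT(T → '(' num num) = { '(' }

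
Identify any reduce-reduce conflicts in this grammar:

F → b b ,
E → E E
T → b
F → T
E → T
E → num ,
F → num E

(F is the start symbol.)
No reduce-reduce conflicts

A reduce-reduce conflict occurs when an LR(0) state has two complete items [A → α .] and [B → β .] — both call for a reduction, and with no lookahead the parser cannot choose between them.

Augment with F' → F and build the canonical LR(0) collection (I0 = CLOSURE({[F' → . F]}), then GOTO on every symbol after a dot until no new states appear). It has 13 states:
  I0: { [F → . T], [F → . b b ,], [F → . num E], [F' → . F], [T → . b] }  — shift
  I1: { [F' → F .] }  — accept
  I2: { [F → T .] }  — reduce
  I3: { [F → b . b ,], [T → b .] }  — shift, reduce
  I4: { [E → . E E], [E → . T], [E → . num ,], [F → num . E], [T → . b] }  — shift
  I5: { [E → . E E], [E → . T], [E → . num ,], [E → E . E], [F → num E .], [T → . b] }  — shift, reduce
  I6: { [E → T .] }  — reduce
  I7: { [T → b .] }  — reduce
  I8: { [E → num . ,] }  — shift
  I9: { [E → num , .] }  — reduce
  I10: { [E → . E E], [E → . T], [E → . num ,], [E → E . E], [E → E E .], [T → . b] }  — shift, reduce
  I11: { [F → b b . ,] }  — shift
  I12: { [F → b b , .] }  — reduce

No state contains more than one complete item.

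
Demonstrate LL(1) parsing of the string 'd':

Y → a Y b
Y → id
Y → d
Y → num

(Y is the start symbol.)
LL(1) parsing maintains a stack (initially the start symbol over $) and the input. At each step: if the stack top is a terminal, match it against the current input token; if it is a non-terminal N, replace it with the RHS of M[N, lookahead] (the unique production whose predict set contains the lookahead).

Stack is shown with the top on the left.

Stack  Input  Action
--------------------
Y $    d $    output Y → d
d $    d $    match 'd'
$      $      accept

The string is accepted.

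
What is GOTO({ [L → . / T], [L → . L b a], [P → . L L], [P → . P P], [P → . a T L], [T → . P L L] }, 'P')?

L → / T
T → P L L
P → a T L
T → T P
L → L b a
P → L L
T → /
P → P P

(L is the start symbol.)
GOTO(I, 'P') = CLOSURE({ [A → αX.β] : [A → α.Xβ] ∈ I, X = 'P' })

Items with dot before 'P', with the dot advanced:
  [P → . P P] → [P → P . P]
  [T → . P L L] → [T → P . L L]
Closure of the advanced items:
  [P → P . P] has the dot before P: add [P → . a T L], [P → . L L], [P → . P P]
  [T → P . L L] has the dot before L: add [L → . / T], [L → . L b a]

GOTO = { [L → . / T], [L → . L b a], [P → . L L], [P → . P P], [P → . a T L], [P → P . P], [T → P . L L] }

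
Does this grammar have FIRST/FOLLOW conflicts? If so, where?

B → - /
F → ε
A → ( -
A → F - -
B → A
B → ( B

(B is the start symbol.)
A FIRST/FOLLOW conflict occurs when a non-terminal N has a nullable alternative N → β (β ⇒* ε) and another alternative N → α with FIRST(α) ∩ FOLLOW(N) ≠ ∅: on such a lookahead the parser cannot decide between expanding α and letting N vanish via β.

Nullable non-terminals: F.
F has a nullable alternative but only one production, so nothing to check.

A, B have no nullable alternative, so no FIRST/FOLLOW check is needed there.

No FIRST/FOLLOW conflicts found.

Answer: No FIRST/FOLLOW conflicts.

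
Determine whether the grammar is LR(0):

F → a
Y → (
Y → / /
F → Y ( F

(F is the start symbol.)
A grammar is LR(0) if no state in the canonical LR(0) collection has:
  - both a shift item (dot before a terminal) and a complete item (shift-reduce conflict), or
  - two or more complete items (reduce-reduce conflict; the accept item [F' → F .] counts as a complete item here).

Augment with F' → F and build the canonical LR(0) collection (I0 = CLOSURE({[F' → . F]}), then GOTO on every symbol after a dot until no new states appear). It has 9 states:
  I0: { [F → . Y ( F], [F → . a], [F' → . F], [Y → . (], [Y → . / /] }  — shift
  I1: { [Y → ( .] }  — reduce
  I2: { [Y → / . /] }  — shift
  I3: { [F' → F .] }  — accept
  I4: { [F → Y . ( F] }  — shift
  I5: { [F → a .] }  — reduce
  I6: { [F → . Y ( F], [F → . a], [F → Y ( . F], [Y → . (], [Y → . / /] }  — shift
  I7: { [F → Y ( F .] }  — reduce
  I8: { [Y → / / .] }  — reduce

Every state is either a pure shift/goto state or contains exactly one complete item and nothing to shift — no conflicts. The grammar is LR(0).

Answer: Yes, the grammar is LR(0)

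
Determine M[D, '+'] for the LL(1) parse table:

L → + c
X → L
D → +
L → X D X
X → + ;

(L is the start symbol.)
To find M[D, '+'], we find productions for D where '+' is in the predict set (PREDICT(N → α) = (FIRST(α) \ {ε}) ∪ (FOLLOW(N) if α ⇒* ε)).

D → +: PREDICT = { '+' }
  '+' is in predict set, so this production goes in M[D, '+']

M[D, '+'] = D → +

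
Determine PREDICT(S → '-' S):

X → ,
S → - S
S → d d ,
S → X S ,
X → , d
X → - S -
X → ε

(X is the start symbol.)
PREDICT(S → '-' S) = (FIRST(RHS) \ {ε}) ∪ (FOLLOW(S) if ε ∈ FIRST(RHS), i.e. RHS ⇒* ε)
FIRST('-' S) = { '-' }
ε ∉ FIRST('-' S), so FOLLOW(S) is not added.
PREDICT(S → '-' S) = { '-' }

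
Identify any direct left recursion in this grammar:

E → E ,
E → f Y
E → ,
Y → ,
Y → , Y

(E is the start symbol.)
Direct left recursion occurs when N → N α for some non-terminal N (the right-hand side begins with the left-hand side itself).

E → E ,: LEFT RECURSIVE (starts with E)
E → f Y: starts with f
E → ,: starts with ','
Y → ,: starts with ','
Y → , Y: starts with ','

The grammar has direct left recursion on: E.

Answer: Yes, E is left-recursive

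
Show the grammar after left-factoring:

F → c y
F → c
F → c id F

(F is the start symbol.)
Left-factoring transforms A → αβ₁ | αβ₂ into A → αA' and A' → β₁ | β₂
(α is the longest common prefix among the alternatives). Repeat until
no nonterminal has two alternatives with a common prefix.

Round 1: F has alternatives sharing prefix 'c'. Introduce F': F → c F'
  Add: F' → y
  Add: F' → ε
  Add: F' → id F

No remaining common prefixes — done.

Resulting grammar:
F → c F'
F' → y
F' → ε
F' → id F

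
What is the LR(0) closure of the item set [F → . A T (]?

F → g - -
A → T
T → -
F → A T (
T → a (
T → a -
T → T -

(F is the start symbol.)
Start with: [F → . A T (]
  [F → . A T (] has the dot before A: add [A → . T]
  [A → . T] has the dot before T: add [T → . -], [T → . a (], [T → . a -], [T → . T -]
No further items can be added.

CLOSURE = { [A → . T], [F → . A T (], [T → . -], [T → . T -], [T → . a (], [T → . a -] }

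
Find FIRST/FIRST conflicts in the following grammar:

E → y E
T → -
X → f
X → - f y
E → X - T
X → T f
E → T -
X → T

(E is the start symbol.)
FIRST sets of the non-terminals at (or reachable through a nullable prefix from) the front of some alternative:
  FIRST(X) = { '-', 'f' }
  FIRST(T) = { '-' }

Productions for E:
  E → y E: FIRST = { 'y' }
  E → X - T: FIRST = { '-', 'f' }
  E → T -: FIRST = { '-' }
Productions for X:
  X → f: FIRST = { 'f' }
  X → - f y: FIRST = { '-' }
  X → T f: FIRST = { '-' }
  X → T: FIRST = { '-' }
T has only one production, so no FIRST/FIRST conflict is possible there.

Conflict for E: E → X - T and E → T -
  Overlap: { '-' }
Conflict for X: X → - f y and X → T f
  Overlap: { '-' }
Conflict for X: X → - f y and X → T
  Overlap: { '-' }
Conflict for X: X → T f and X → T
  Overlap: { '-' }

Answer: Yes. E → X '-' T / E → T '-' on { '-' }; X → '-' f y / X → T f on { '-' }; X → '-' f y / X → T on { '-' }; X → T f / X → T on { '-' }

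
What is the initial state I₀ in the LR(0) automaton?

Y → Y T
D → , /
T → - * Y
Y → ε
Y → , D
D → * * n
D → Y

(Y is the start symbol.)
First, augment the grammar with Y' → Y
I₀ = CLOSURE({ [Y' → . Y] }):
  [Y' → . Y] has the dot before Y: add [Y → . Y T], [Y → .], [Y → . , D]
No further items can be added.

I₀ = { [Y → . , D], [Y → . Y T], [Y → .], [Y' → . Y] }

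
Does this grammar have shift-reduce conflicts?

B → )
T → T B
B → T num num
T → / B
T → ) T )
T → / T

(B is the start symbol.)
Augment with B' → B and build the canonical LR(0) collection (I0 = CLOSURE({[B' → . B]}), then GOTO on every symbol after a dot until no new states appear). It has 13 states:
  I0: { [B → . )], [B → . T num num], [B' → . B], [T → . ) T )], [T → . / B], [T → . / T], [T → . T B] }  — shift
  I1: { [B → ) .], [T → ) . T )], [T → . ) T )], [T → . / B], [T → . / T], [T → . T B] }  — shift, reduce
  I2: { [B → . )], [B → . T num num], [T → . ) T )], [T → . / B], [T → . / T], [T → . T B], [T → / . B], [T → / . T] }  — shift
  I3: { [B' → B .] }  — accept
  I4: { [B → . )], [B → . T num num], [B → T . num num], [T → . ) T )], [T → . / B], [T → . / T], [T → . T B], [T → T . B] }  — shift
  I5: { [T → T B .] }  — reduce
  I6: { [B → T num . num] }  — shift
  I7: { [B → T num num .] }  — reduce
  I8: { [T → / B .] }  — reduce
  I9: { [B → . )], [B → . T num num], [B → T . num num], [T → . ) T )], [T → . / B], [T → . / T], [T → . T B], [T → / T .], [T → T . B] }  — shift, reduce
  I10: { [T → ) . T )], [T → . ) T )], [T → . / B], [T → . / T], [T → . T B] }  — shift
  I11: { [B → . )], [B → . T num num], [T → ) T . )], [T → . ) T )], [T → . / B], [T → . / T], [T → . T B], [T → T . B] }  — shift
  I12: { [B → ) .], [T → ) . T )], [T → ) T ) .], [T → . ) T )], [T → . / B], [T → . / T], [T → . T B] }  — shift, 2 reduces

I1 contains reduce item [B → ) .] and shift items [T → . ) T )], [T → . / B], [T → . / T] — shift-reduce conflict.
I9 contains reduce item [T → / T .] and shift items [B → . )], [B → T . num num], [T → . ) T )], [T → . / B], [T → . / T] — shift-reduce conflict.
I12 contains reduce items [B → ) .], [T → ) T ) .] and shift items [T → . ) T )], [T → . / B], [T → . / T] — shift-reduce conflict.

Answer: Yes — I1: [B → ) .] vs [T → . ) T )]; I9: [T → / T .] vs [B → . )]; I12: [B → ) .] vs [T → . ) T )]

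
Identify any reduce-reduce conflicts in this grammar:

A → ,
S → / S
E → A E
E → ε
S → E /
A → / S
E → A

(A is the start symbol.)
Augment with A' → A and build the canonical LR(0) collection (I0 = CLOSURE({[A' → . A]}), then GOTO on every symbol after a dot until no new states appear). It has 11 states:
  I0: { [A → . ,], [A → . / S], [A' → . A] }  — shift
  I1: { [A → , .] }  — reduce
  I2: { [A → . ,], [A → . / S], [A → / . S], [E → . A E], [E → . A], [E → .], [S → . / S], [S → . E /] }  — shift, reduce
  I3: { [A' → A .] }  — accept
  I4: { [A → . ,], [A → . / S], [A → / . S], [E → . A E], [E → . A], [E → .], [S → . / S], [S → . E /], [S → / . S] }  — shift, reduce
  I5: { [A → . ,], [A → . / S], [E → . A E], [E → . A], [E → .], [E → A . E], [E → A .] }  — shift, 2 reduces
  I6: { [S → E . /] }  — shift
  I7: { [A → / S .] }  — reduce
  I8: { [S → E / .] }  — reduce
  I9: { [E → A E .] }  — reduce
  I10: { [A → / S .], [S → / S .] }  — 2 reduces

I5 contains complete items [E → .], [E → A .] — reduce-reduce conflict.
I10 contains complete items [A → / S .], [S → / S .] — reduce-reduce conflict.

Answer: Yes — I5: [E → .] vs [E → A .]; I10: [A → / S .] vs [S → / S .]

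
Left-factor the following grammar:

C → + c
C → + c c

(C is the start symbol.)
Left-factoring transforms A → αβ₁ | αβ₂ into A → αA' and A' → β₁ | β₂
(α is the longest common prefix among the alternatives). Repeat until
no nonterminal has two alternatives with a common prefix.

Round 1: C has alternatives sharing prefix '+ c'. Introduce C': C → + c C'
  Add: C' → ε
  Add: C' → c

No remaining common prefixes — done.

Resulting grammar:
C → + c C'
C' → ε
C' → c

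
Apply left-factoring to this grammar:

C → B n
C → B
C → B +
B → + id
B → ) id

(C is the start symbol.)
Left-factoring transforms A → αβ₁ | αβ₂ into A → αA' and A' → β₁ | β₂
(α is the longest common prefix among the alternatives). Repeat until
no nonterminal has two alternatives with a common prefix.

Round 1: C has alternatives sharing prefix 'B'. Introduce C': C → B C'
  Add: C' → n
  Add: C' → ε
  Add: C' → +

No remaining common prefixes — done.

Resulting grammar:
C → B C'
C' → n
C' → ε
C' → +
B → + id
B → ) id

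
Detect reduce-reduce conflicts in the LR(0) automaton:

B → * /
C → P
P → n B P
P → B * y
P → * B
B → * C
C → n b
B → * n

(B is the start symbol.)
No reduce-reduce conflicts

A reduce-reduce conflict occurs when an LR(0) state has two complete items [A → α .] and [B → β .] — both call for a reduction, and with no lookahead the parser cannot choose between them.

Augment with B' → B and build the canonical LR(0) collection (I0 = CLOSURE({[B' → . B]}), then GOTO on every symbol after a dot until no new states appear). It has 16 states:
  I0: { [B → . * /], [B → . * C], [B → . * n], [B' → . B] }  — shift
  I1: { [B → * . /], [B → * . C], [B → * . n], [B → . * /], [B → . * C], [B → . * n], [C → . P], [C → . n b], [P → . * B], [P → . B * y], [P → . n B P] }  — shift
  I2: { [B' → B .] }  — accept
  I3: { [B → * . /], [B → * . C], [B → * . n], [B → . * /], [B → . * C], [B → . * n], [C → . P], [C → . n b], [P → * . B], [P → . * B], [P → . B * y], [P → . n B P] }  — shift
  I4: { [B → * / .] }  — reduce
  I5: { [P → B . * y] }  — shift
  I6: { [B → * C .] }  — reduce
  I7: { [C → P .] }  — reduce
  I8: { [B → * n .], [B → . * /], [B → . * C], [B → . * n], [C → n . b], [P → n . B P] }  — shift, reduce
  I9: { [B → . * /], [B → . * C], [B → . * n], [P → . * B], [P → . B * y], [P → . n B P], [P → n B . P] }  — shift
  I10: { [C → n b .] }  — reduce
  I11: { [P → n B P .] }  — reduce
  I12: { [B → . * /], [B → . * C], [B → . * n], [P → n . B P] }  — shift
  I13: { [P → B * . y] }  — shift
  I14: { [P → B * y .] }  — reduce
  I15: { [P → * B .], [P → B . * y] }  — shift, reduce

No state contains more than one complete item.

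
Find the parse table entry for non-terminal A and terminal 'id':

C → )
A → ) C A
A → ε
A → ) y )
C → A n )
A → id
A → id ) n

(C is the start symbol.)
A → id, A → id ) n

To find M[A, 'id'], we find productions for A where 'id' is in the predict set (PREDICT(N → α) = (FIRST(α) \ {ε}) ∪ (FOLLOW(N) if α ⇒* ε)).

Relevant sets:
  FOLLOW(A) = { 'n' }

A → ) C A: PREDICT = { ')' }
A → ε: PREDICT = { 'n' }
A → ) y ): PREDICT = { ')' }
A → id: PREDICT = { 'id' }
  'id' is in predict set, so this production goes in M[A, 'id']
A → id ) n: PREDICT = { 'id' }
  'id' is in predict set, so this production goes in M[A, 'id']

M[A, 'id'] = A → id, A → id ) n  (a multiply-defined cell — the grammar is not LL(1))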